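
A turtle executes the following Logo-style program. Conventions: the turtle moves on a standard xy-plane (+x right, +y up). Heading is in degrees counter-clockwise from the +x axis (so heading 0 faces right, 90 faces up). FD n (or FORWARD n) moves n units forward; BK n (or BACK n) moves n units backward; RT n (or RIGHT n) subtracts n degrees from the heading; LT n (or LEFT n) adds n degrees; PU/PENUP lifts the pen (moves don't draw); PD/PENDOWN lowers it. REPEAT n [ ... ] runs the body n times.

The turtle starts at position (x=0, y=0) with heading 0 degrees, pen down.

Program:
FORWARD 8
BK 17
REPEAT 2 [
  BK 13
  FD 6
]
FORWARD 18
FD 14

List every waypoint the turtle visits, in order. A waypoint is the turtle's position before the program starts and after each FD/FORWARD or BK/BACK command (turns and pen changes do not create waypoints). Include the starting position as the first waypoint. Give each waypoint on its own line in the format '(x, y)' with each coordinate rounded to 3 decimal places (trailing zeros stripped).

Answer: (0, 0)
(8, 0)
(-9, 0)
(-22, 0)
(-16, 0)
(-29, 0)
(-23, 0)
(-5, 0)
(9, 0)

Derivation:
Executing turtle program step by step:
Start: pos=(0,0), heading=0, pen down
FD 8: (0,0) -> (8,0) [heading=0, draw]
BK 17: (8,0) -> (-9,0) [heading=0, draw]
REPEAT 2 [
  -- iteration 1/2 --
  BK 13: (-9,0) -> (-22,0) [heading=0, draw]
  FD 6: (-22,0) -> (-16,0) [heading=0, draw]
  -- iteration 2/2 --
  BK 13: (-16,0) -> (-29,0) [heading=0, draw]
  FD 6: (-29,0) -> (-23,0) [heading=0, draw]
]
FD 18: (-23,0) -> (-5,0) [heading=0, draw]
FD 14: (-5,0) -> (9,0) [heading=0, draw]
Final: pos=(9,0), heading=0, 8 segment(s) drawn
Waypoints (9 total):
(0, 0)
(8, 0)
(-9, 0)
(-22, 0)
(-16, 0)
(-29, 0)
(-23, 0)
(-5, 0)
(9, 0)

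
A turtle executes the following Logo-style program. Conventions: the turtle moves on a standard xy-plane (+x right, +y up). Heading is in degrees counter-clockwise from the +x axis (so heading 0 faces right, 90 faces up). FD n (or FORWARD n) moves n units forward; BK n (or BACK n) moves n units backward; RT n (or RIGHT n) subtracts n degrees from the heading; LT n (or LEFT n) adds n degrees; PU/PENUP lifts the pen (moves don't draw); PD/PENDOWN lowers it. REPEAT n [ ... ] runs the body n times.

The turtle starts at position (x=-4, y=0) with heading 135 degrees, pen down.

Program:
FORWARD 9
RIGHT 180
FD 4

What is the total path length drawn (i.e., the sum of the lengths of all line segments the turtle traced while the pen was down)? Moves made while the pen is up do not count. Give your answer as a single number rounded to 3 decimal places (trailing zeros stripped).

Answer: 13

Derivation:
Executing turtle program step by step:
Start: pos=(-4,0), heading=135, pen down
FD 9: (-4,0) -> (-10.364,6.364) [heading=135, draw]
RT 180: heading 135 -> 315
FD 4: (-10.364,6.364) -> (-7.536,3.536) [heading=315, draw]
Final: pos=(-7.536,3.536), heading=315, 2 segment(s) drawn

Segment lengths:
  seg 1: (-4,0) -> (-10.364,6.364), length = 9
  seg 2: (-10.364,6.364) -> (-7.536,3.536), length = 4
Total = 13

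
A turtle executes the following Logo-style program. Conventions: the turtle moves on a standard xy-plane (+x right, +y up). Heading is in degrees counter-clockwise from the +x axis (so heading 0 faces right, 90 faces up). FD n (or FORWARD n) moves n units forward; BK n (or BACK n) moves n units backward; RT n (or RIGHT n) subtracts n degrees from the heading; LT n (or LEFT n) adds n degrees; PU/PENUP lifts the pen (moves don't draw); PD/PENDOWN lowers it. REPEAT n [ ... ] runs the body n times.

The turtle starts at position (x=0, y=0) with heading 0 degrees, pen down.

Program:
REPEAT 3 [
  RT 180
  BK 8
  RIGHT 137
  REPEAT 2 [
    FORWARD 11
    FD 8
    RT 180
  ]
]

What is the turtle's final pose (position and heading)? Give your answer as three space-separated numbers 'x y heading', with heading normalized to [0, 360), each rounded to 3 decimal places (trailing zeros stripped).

Answer: 14.409 13.436 129

Derivation:
Executing turtle program step by step:
Start: pos=(0,0), heading=0, pen down
REPEAT 3 [
  -- iteration 1/3 --
  RT 180: heading 0 -> 180
  BK 8: (0,0) -> (8,0) [heading=180, draw]
  RT 137: heading 180 -> 43
  REPEAT 2 [
    -- iteration 1/2 --
    FD 11: (8,0) -> (16.045,7.502) [heading=43, draw]
    FD 8: (16.045,7.502) -> (21.896,12.958) [heading=43, draw]
    RT 180: heading 43 -> 223
    -- iteration 2/2 --
    FD 11: (21.896,12.958) -> (13.851,5.456) [heading=223, draw]
    FD 8: (13.851,5.456) -> (8,0) [heading=223, draw]
    RT 180: heading 223 -> 43
  ]
  -- iteration 2/3 --
  RT 180: heading 43 -> 223
  BK 8: (8,0) -> (13.851,5.456) [heading=223, draw]
  RT 137: heading 223 -> 86
  REPEAT 2 [
    -- iteration 1/2 --
    FD 11: (13.851,5.456) -> (14.618,16.429) [heading=86, draw]
    FD 8: (14.618,16.429) -> (15.176,24.41) [heading=86, draw]
    RT 180: heading 86 -> 266
    -- iteration 2/2 --
    FD 11: (15.176,24.41) -> (14.409,13.436) [heading=266, draw]
    FD 8: (14.409,13.436) -> (13.851,5.456) [heading=266, draw]
    RT 180: heading 266 -> 86
  ]
  -- iteration 3/3 --
  RT 180: heading 86 -> 266
  BK 8: (13.851,5.456) -> (14.409,13.436) [heading=266, draw]
  RT 137: heading 266 -> 129
  REPEAT 2 [
    -- iteration 1/2 --
    FD 11: (14.409,13.436) -> (7.486,21.985) [heading=129, draw]
    FD 8: (7.486,21.985) -> (2.452,28.202) [heading=129, draw]
    RT 180: heading 129 -> 309
    -- iteration 2/2 --
    FD 11: (2.452,28.202) -> (9.374,19.654) [heading=309, draw]
    FD 8: (9.374,19.654) -> (14.409,13.436) [heading=309, draw]
    RT 180: heading 309 -> 129
  ]
]
Final: pos=(14.409,13.436), heading=129, 15 segment(s) drawn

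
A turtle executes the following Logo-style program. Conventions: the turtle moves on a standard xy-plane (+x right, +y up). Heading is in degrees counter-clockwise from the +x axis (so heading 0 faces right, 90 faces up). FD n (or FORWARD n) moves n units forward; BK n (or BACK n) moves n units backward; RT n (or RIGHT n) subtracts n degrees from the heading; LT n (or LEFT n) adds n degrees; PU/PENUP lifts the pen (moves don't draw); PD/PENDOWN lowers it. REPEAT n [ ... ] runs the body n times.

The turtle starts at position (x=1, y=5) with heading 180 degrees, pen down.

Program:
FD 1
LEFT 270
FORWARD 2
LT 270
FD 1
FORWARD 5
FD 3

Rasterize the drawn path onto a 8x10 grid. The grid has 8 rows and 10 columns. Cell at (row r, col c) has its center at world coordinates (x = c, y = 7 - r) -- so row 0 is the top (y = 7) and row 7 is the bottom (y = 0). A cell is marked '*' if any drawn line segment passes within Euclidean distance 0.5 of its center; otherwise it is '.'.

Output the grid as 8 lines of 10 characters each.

Answer: **********
*.........
**........
..........
..........
..........
..........
..........

Derivation:
Segment 0: (1,5) -> (0,5)
Segment 1: (0,5) -> (0,7)
Segment 2: (0,7) -> (1,7)
Segment 3: (1,7) -> (6,7)
Segment 4: (6,7) -> (9,7)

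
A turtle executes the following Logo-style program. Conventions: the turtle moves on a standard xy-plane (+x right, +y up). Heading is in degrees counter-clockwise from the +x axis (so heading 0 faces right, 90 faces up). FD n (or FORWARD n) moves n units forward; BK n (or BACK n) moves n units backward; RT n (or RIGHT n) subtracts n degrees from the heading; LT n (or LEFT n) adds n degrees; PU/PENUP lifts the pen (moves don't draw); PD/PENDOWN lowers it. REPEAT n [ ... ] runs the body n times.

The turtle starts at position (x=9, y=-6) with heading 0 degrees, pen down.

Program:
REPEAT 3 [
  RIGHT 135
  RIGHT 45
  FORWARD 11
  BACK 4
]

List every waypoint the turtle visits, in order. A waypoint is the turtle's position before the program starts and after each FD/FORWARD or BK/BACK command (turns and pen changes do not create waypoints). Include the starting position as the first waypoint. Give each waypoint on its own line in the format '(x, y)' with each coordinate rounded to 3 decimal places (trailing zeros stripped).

Executing turtle program step by step:
Start: pos=(9,-6), heading=0, pen down
REPEAT 3 [
  -- iteration 1/3 --
  RT 135: heading 0 -> 225
  RT 45: heading 225 -> 180
  FD 11: (9,-6) -> (-2,-6) [heading=180, draw]
  BK 4: (-2,-6) -> (2,-6) [heading=180, draw]
  -- iteration 2/3 --
  RT 135: heading 180 -> 45
  RT 45: heading 45 -> 0
  FD 11: (2,-6) -> (13,-6) [heading=0, draw]
  BK 4: (13,-6) -> (9,-6) [heading=0, draw]
  -- iteration 3/3 --
  RT 135: heading 0 -> 225
  RT 45: heading 225 -> 180
  FD 11: (9,-6) -> (-2,-6) [heading=180, draw]
  BK 4: (-2,-6) -> (2,-6) [heading=180, draw]
]
Final: pos=(2,-6), heading=180, 6 segment(s) drawn
Waypoints (7 total):
(9, -6)
(-2, -6)
(2, -6)
(13, -6)
(9, -6)
(-2, -6)
(2, -6)

Answer: (9, -6)
(-2, -6)
(2, -6)
(13, -6)
(9, -6)
(-2, -6)
(2, -6)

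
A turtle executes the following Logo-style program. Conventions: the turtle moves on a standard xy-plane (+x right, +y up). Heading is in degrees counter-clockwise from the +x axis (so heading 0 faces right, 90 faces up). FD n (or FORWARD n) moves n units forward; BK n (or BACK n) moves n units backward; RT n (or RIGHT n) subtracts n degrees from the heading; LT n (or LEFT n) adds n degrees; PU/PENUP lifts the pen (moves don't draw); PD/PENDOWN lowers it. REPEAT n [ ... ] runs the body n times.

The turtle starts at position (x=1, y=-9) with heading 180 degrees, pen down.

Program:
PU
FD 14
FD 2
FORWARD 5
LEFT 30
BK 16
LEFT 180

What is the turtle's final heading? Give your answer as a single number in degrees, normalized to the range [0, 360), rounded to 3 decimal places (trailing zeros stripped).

Answer: 30

Derivation:
Executing turtle program step by step:
Start: pos=(1,-9), heading=180, pen down
PU: pen up
FD 14: (1,-9) -> (-13,-9) [heading=180, move]
FD 2: (-13,-9) -> (-15,-9) [heading=180, move]
FD 5: (-15,-9) -> (-20,-9) [heading=180, move]
LT 30: heading 180 -> 210
BK 16: (-20,-9) -> (-6.144,-1) [heading=210, move]
LT 180: heading 210 -> 30
Final: pos=(-6.144,-1), heading=30, 0 segment(s) drawn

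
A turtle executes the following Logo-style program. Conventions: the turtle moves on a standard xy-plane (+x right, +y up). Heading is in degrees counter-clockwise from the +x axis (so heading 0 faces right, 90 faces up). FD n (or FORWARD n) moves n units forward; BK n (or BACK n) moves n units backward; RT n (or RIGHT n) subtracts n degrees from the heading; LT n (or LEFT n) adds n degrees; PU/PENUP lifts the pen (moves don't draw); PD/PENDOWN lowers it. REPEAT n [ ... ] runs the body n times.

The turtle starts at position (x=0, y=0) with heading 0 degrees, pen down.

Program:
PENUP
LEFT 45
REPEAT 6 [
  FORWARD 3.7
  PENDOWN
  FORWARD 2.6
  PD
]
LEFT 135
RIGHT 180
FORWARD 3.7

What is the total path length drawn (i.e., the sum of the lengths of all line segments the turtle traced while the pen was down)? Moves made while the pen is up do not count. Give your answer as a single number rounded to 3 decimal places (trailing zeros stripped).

Executing turtle program step by step:
Start: pos=(0,0), heading=0, pen down
PU: pen up
LT 45: heading 0 -> 45
REPEAT 6 [
  -- iteration 1/6 --
  FD 3.7: (0,0) -> (2.616,2.616) [heading=45, move]
  PD: pen down
  FD 2.6: (2.616,2.616) -> (4.455,4.455) [heading=45, draw]
  PD: pen down
  -- iteration 2/6 --
  FD 3.7: (4.455,4.455) -> (7.071,7.071) [heading=45, draw]
  PD: pen down
  FD 2.6: (7.071,7.071) -> (8.91,8.91) [heading=45, draw]
  PD: pen down
  -- iteration 3/6 --
  FD 3.7: (8.91,8.91) -> (11.526,11.526) [heading=45, draw]
  PD: pen down
  FD 2.6: (11.526,11.526) -> (13.364,13.364) [heading=45, draw]
  PD: pen down
  -- iteration 4/6 --
  FD 3.7: (13.364,13.364) -> (15.981,15.981) [heading=45, draw]
  PD: pen down
  FD 2.6: (15.981,15.981) -> (17.819,17.819) [heading=45, draw]
  PD: pen down
  -- iteration 5/6 --
  FD 3.7: (17.819,17.819) -> (20.435,20.435) [heading=45, draw]
  PD: pen down
  FD 2.6: (20.435,20.435) -> (22.274,22.274) [heading=45, draw]
  PD: pen down
  -- iteration 6/6 --
  FD 3.7: (22.274,22.274) -> (24.89,24.89) [heading=45, draw]
  PD: pen down
  FD 2.6: (24.89,24.89) -> (26.729,26.729) [heading=45, draw]
  PD: pen down
]
LT 135: heading 45 -> 180
RT 180: heading 180 -> 0
FD 3.7: (26.729,26.729) -> (30.429,26.729) [heading=0, draw]
Final: pos=(30.429,26.729), heading=0, 12 segment(s) drawn

Segment lengths:
  seg 1: (2.616,2.616) -> (4.455,4.455), length = 2.6
  seg 2: (4.455,4.455) -> (7.071,7.071), length = 3.7
  seg 3: (7.071,7.071) -> (8.91,8.91), length = 2.6
  seg 4: (8.91,8.91) -> (11.526,11.526), length = 3.7
  seg 5: (11.526,11.526) -> (13.364,13.364), length = 2.6
  seg 6: (13.364,13.364) -> (15.981,15.981), length = 3.7
  seg 7: (15.981,15.981) -> (17.819,17.819), length = 2.6
  seg 8: (17.819,17.819) -> (20.435,20.435), length = 3.7
  seg 9: (20.435,20.435) -> (22.274,22.274), length = 2.6
  seg 10: (22.274,22.274) -> (24.89,24.89), length = 3.7
  seg 11: (24.89,24.89) -> (26.729,26.729), length = 2.6
  seg 12: (26.729,26.729) -> (30.429,26.729), length = 3.7
Total = 37.8

Answer: 37.8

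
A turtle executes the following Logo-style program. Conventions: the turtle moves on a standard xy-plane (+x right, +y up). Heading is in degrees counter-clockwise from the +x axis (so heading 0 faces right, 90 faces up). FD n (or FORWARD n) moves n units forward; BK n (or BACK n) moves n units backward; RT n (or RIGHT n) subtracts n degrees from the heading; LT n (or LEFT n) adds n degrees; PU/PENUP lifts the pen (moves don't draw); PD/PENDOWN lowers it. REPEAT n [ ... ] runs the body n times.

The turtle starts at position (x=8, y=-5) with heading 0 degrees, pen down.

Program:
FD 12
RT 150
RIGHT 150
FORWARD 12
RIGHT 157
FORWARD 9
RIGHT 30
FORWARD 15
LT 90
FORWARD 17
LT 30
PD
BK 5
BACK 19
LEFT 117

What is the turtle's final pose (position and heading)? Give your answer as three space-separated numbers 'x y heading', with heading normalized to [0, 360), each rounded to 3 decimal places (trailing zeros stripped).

Executing turtle program step by step:
Start: pos=(8,-5), heading=0, pen down
FD 12: (8,-5) -> (20,-5) [heading=0, draw]
RT 150: heading 0 -> 210
RT 150: heading 210 -> 60
FD 12: (20,-5) -> (26,5.392) [heading=60, draw]
RT 157: heading 60 -> 263
FD 9: (26,5.392) -> (24.903,-3.541) [heading=263, draw]
RT 30: heading 263 -> 233
FD 15: (24.903,-3.541) -> (15.876,-15.52) [heading=233, draw]
LT 90: heading 233 -> 323
FD 17: (15.876,-15.52) -> (29.453,-25.751) [heading=323, draw]
LT 30: heading 323 -> 353
PD: pen down
BK 5: (29.453,-25.751) -> (24.49,-25.142) [heading=353, draw]
BK 19: (24.49,-25.142) -> (5.632,-22.826) [heading=353, draw]
LT 117: heading 353 -> 110
Final: pos=(5.632,-22.826), heading=110, 7 segment(s) drawn

Answer: 5.632 -22.826 110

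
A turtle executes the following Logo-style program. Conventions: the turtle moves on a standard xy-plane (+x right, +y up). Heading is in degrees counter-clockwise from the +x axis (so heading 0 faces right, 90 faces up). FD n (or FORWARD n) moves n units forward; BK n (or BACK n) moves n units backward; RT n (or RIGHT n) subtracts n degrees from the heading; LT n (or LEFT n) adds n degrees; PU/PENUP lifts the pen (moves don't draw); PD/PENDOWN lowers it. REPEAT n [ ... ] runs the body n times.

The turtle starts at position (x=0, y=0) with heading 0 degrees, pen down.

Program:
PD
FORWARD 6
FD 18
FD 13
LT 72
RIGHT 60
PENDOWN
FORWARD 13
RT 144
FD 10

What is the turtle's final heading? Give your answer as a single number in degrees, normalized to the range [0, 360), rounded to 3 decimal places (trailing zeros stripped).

Answer: 228

Derivation:
Executing turtle program step by step:
Start: pos=(0,0), heading=0, pen down
PD: pen down
FD 6: (0,0) -> (6,0) [heading=0, draw]
FD 18: (6,0) -> (24,0) [heading=0, draw]
FD 13: (24,0) -> (37,0) [heading=0, draw]
LT 72: heading 0 -> 72
RT 60: heading 72 -> 12
PD: pen down
FD 13: (37,0) -> (49.716,2.703) [heading=12, draw]
RT 144: heading 12 -> 228
FD 10: (49.716,2.703) -> (43.025,-4.729) [heading=228, draw]
Final: pos=(43.025,-4.729), heading=228, 5 segment(s) drawn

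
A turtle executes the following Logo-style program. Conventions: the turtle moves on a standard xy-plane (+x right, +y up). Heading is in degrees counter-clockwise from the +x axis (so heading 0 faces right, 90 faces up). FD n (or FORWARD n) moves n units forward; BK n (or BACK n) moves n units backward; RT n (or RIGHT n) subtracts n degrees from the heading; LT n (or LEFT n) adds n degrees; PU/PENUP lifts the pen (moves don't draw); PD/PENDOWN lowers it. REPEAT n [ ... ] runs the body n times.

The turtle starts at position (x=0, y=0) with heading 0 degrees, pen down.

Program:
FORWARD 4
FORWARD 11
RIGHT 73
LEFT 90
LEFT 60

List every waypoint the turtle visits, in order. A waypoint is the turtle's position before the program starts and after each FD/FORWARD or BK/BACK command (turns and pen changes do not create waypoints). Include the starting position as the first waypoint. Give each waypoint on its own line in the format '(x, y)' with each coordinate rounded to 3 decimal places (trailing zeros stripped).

Executing turtle program step by step:
Start: pos=(0,0), heading=0, pen down
FD 4: (0,0) -> (4,0) [heading=0, draw]
FD 11: (4,0) -> (15,0) [heading=0, draw]
RT 73: heading 0 -> 287
LT 90: heading 287 -> 17
LT 60: heading 17 -> 77
Final: pos=(15,0), heading=77, 2 segment(s) drawn
Waypoints (3 total):
(0, 0)
(4, 0)
(15, 0)

Answer: (0, 0)
(4, 0)
(15, 0)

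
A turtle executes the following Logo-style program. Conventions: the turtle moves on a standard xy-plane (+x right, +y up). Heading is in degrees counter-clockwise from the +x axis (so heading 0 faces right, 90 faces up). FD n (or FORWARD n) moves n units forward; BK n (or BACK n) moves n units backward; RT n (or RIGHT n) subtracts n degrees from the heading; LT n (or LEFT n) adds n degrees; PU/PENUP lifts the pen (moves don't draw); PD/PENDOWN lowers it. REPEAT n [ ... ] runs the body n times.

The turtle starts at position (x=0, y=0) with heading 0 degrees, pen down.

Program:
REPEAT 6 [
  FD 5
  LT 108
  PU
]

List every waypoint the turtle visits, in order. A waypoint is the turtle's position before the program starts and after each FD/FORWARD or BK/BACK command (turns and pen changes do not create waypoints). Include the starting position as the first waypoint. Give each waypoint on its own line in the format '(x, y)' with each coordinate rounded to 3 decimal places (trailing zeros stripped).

Answer: (0, 0)
(5, 0)
(3.455, 4.755)
(-0.59, 1.816)
(3.455, -1.123)
(5, 3.633)
(0, 3.633)

Derivation:
Executing turtle program step by step:
Start: pos=(0,0), heading=0, pen down
REPEAT 6 [
  -- iteration 1/6 --
  FD 5: (0,0) -> (5,0) [heading=0, draw]
  LT 108: heading 0 -> 108
  PU: pen up
  -- iteration 2/6 --
  FD 5: (5,0) -> (3.455,4.755) [heading=108, move]
  LT 108: heading 108 -> 216
  PU: pen up
  -- iteration 3/6 --
  FD 5: (3.455,4.755) -> (-0.59,1.816) [heading=216, move]
  LT 108: heading 216 -> 324
  PU: pen up
  -- iteration 4/6 --
  FD 5: (-0.59,1.816) -> (3.455,-1.123) [heading=324, move]
  LT 108: heading 324 -> 72
  PU: pen up
  -- iteration 5/6 --
  FD 5: (3.455,-1.123) -> (5,3.633) [heading=72, move]
  LT 108: heading 72 -> 180
  PU: pen up
  -- iteration 6/6 --
  FD 5: (5,3.633) -> (0,3.633) [heading=180, move]
  LT 108: heading 180 -> 288
  PU: pen up
]
Final: pos=(0,3.633), heading=288, 1 segment(s) drawn
Waypoints (7 total):
(0, 0)
(5, 0)
(3.455, 4.755)
(-0.59, 1.816)
(3.455, -1.123)
(5, 3.633)
(0, 3.633)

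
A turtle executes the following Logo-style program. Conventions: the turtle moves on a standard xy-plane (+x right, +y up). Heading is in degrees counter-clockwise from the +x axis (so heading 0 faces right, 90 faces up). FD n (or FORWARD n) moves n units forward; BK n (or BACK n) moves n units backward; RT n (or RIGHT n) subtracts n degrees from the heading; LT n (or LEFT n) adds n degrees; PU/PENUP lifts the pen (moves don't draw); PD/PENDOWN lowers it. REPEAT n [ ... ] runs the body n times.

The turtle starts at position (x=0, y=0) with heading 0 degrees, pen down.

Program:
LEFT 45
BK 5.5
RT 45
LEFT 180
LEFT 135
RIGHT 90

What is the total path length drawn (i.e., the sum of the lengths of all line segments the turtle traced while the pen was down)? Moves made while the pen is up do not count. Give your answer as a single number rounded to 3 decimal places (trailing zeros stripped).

Answer: 5.5

Derivation:
Executing turtle program step by step:
Start: pos=(0,0), heading=0, pen down
LT 45: heading 0 -> 45
BK 5.5: (0,0) -> (-3.889,-3.889) [heading=45, draw]
RT 45: heading 45 -> 0
LT 180: heading 0 -> 180
LT 135: heading 180 -> 315
RT 90: heading 315 -> 225
Final: pos=(-3.889,-3.889), heading=225, 1 segment(s) drawn

Segment lengths:
  seg 1: (0,0) -> (-3.889,-3.889), length = 5.5
Total = 5.5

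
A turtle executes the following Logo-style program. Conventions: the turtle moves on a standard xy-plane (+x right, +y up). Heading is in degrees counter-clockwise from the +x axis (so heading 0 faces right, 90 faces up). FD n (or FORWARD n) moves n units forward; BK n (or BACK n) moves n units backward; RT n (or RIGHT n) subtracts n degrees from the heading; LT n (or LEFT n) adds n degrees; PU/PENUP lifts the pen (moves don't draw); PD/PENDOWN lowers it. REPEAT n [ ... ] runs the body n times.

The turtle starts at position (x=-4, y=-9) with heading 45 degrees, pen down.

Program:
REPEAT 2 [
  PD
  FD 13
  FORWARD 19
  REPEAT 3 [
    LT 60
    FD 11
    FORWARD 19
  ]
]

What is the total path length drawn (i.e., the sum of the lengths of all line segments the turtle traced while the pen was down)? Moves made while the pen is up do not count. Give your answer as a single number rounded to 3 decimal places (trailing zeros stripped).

Executing turtle program step by step:
Start: pos=(-4,-9), heading=45, pen down
REPEAT 2 [
  -- iteration 1/2 --
  PD: pen down
  FD 13: (-4,-9) -> (5.192,0.192) [heading=45, draw]
  FD 19: (5.192,0.192) -> (18.627,13.627) [heading=45, draw]
  REPEAT 3 [
    -- iteration 1/3 --
    LT 60: heading 45 -> 105
    FD 11: (18.627,13.627) -> (15.78,24.253) [heading=105, draw]
    FD 19: (15.78,24.253) -> (10.863,42.605) [heading=105, draw]
    -- iteration 2/3 --
    LT 60: heading 105 -> 165
    FD 11: (10.863,42.605) -> (0.238,45.452) [heading=165, draw]
    FD 19: (0.238,45.452) -> (-18.115,50.37) [heading=165, draw]
    -- iteration 3/3 --
    LT 60: heading 165 -> 225
    FD 11: (-18.115,50.37) -> (-25.893,42.592) [heading=225, draw]
    FD 19: (-25.893,42.592) -> (-39.328,29.157) [heading=225, draw]
  ]
  -- iteration 2/2 --
  PD: pen down
  FD 13: (-39.328,29.157) -> (-48.521,19.964) [heading=225, draw]
  FD 19: (-48.521,19.964) -> (-61.956,6.529) [heading=225, draw]
  REPEAT 3 [
    -- iteration 1/3 --
    LT 60: heading 225 -> 285
    FD 11: (-61.956,6.529) -> (-59.109,-4.096) [heading=285, draw]
    FD 19: (-59.109,-4.096) -> (-54.191,-22.449) [heading=285, draw]
    -- iteration 2/3 --
    LT 60: heading 285 -> 345
    FD 11: (-54.191,-22.449) -> (-43.566,-25.296) [heading=345, draw]
    FD 19: (-43.566,-25.296) -> (-25.213,-30.213) [heading=345, draw]
    -- iteration 3/3 --
    LT 60: heading 345 -> 45
    FD 11: (-25.213,-30.213) -> (-17.435,-22.435) [heading=45, draw]
    FD 19: (-17.435,-22.435) -> (-4,-9) [heading=45, draw]
  ]
]
Final: pos=(-4,-9), heading=45, 16 segment(s) drawn

Segment lengths:
  seg 1: (-4,-9) -> (5.192,0.192), length = 13
  seg 2: (5.192,0.192) -> (18.627,13.627), length = 19
  seg 3: (18.627,13.627) -> (15.78,24.253), length = 11
  seg 4: (15.78,24.253) -> (10.863,42.605), length = 19
  seg 5: (10.863,42.605) -> (0.238,45.452), length = 11
  seg 6: (0.238,45.452) -> (-18.115,50.37), length = 19
  seg 7: (-18.115,50.37) -> (-25.893,42.592), length = 11
  seg 8: (-25.893,42.592) -> (-39.328,29.157), length = 19
  seg 9: (-39.328,29.157) -> (-48.521,19.964), length = 13
  seg 10: (-48.521,19.964) -> (-61.956,6.529), length = 19
  seg 11: (-61.956,6.529) -> (-59.109,-4.096), length = 11
  seg 12: (-59.109,-4.096) -> (-54.191,-22.449), length = 19
  seg 13: (-54.191,-22.449) -> (-43.566,-25.296), length = 11
  seg 14: (-43.566,-25.296) -> (-25.213,-30.213), length = 19
  seg 15: (-25.213,-30.213) -> (-17.435,-22.435), length = 11
  seg 16: (-17.435,-22.435) -> (-4,-9), length = 19
Total = 244

Answer: 244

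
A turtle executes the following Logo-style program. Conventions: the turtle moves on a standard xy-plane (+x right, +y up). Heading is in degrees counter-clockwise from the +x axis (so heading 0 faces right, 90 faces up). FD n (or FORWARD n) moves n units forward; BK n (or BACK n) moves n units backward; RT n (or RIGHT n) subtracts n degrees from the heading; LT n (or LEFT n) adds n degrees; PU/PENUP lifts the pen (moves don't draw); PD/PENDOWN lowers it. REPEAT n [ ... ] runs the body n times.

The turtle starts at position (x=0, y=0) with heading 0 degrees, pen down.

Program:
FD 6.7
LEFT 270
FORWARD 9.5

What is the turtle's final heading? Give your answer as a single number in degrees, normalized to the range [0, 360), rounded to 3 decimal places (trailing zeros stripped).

Executing turtle program step by step:
Start: pos=(0,0), heading=0, pen down
FD 6.7: (0,0) -> (6.7,0) [heading=0, draw]
LT 270: heading 0 -> 270
FD 9.5: (6.7,0) -> (6.7,-9.5) [heading=270, draw]
Final: pos=(6.7,-9.5), heading=270, 2 segment(s) drawn

Answer: 270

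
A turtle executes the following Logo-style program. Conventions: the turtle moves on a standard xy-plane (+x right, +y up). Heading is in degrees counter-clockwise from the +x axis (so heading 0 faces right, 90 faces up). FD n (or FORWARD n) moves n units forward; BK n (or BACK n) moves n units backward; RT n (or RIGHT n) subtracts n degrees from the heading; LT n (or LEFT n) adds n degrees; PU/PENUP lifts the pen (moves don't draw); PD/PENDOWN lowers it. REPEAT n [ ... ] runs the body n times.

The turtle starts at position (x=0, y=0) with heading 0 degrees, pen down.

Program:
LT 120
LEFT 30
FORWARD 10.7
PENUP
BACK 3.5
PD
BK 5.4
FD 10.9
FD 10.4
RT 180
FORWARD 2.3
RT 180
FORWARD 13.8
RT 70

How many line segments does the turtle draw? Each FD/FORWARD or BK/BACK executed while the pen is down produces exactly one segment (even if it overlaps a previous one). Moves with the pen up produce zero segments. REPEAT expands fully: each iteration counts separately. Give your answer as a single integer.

Answer: 6

Derivation:
Executing turtle program step by step:
Start: pos=(0,0), heading=0, pen down
LT 120: heading 0 -> 120
LT 30: heading 120 -> 150
FD 10.7: (0,0) -> (-9.266,5.35) [heading=150, draw]
PU: pen up
BK 3.5: (-9.266,5.35) -> (-6.235,3.6) [heading=150, move]
PD: pen down
BK 5.4: (-6.235,3.6) -> (-1.559,0.9) [heading=150, draw]
FD 10.9: (-1.559,0.9) -> (-10.999,6.35) [heading=150, draw]
FD 10.4: (-10.999,6.35) -> (-20.005,11.55) [heading=150, draw]
RT 180: heading 150 -> 330
FD 2.3: (-20.005,11.55) -> (-18.013,10.4) [heading=330, draw]
RT 180: heading 330 -> 150
FD 13.8: (-18.013,10.4) -> (-29.964,17.3) [heading=150, draw]
RT 70: heading 150 -> 80
Final: pos=(-29.964,17.3), heading=80, 6 segment(s) drawn
Segments drawn: 6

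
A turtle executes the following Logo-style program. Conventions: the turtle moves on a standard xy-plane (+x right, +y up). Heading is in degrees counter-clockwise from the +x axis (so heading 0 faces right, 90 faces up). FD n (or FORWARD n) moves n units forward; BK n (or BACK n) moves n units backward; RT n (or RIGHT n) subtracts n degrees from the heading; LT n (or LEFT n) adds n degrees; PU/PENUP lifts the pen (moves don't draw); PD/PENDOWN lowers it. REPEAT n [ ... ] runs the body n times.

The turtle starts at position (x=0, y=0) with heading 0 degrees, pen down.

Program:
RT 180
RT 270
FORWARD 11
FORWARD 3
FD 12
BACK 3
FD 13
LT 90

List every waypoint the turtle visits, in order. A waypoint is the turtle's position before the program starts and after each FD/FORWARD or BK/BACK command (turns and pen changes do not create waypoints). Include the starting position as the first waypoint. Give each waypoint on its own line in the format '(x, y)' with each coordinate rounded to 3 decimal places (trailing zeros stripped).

Answer: (0, 0)
(0, -11)
(0, -14)
(0, -26)
(0, -23)
(0, -36)

Derivation:
Executing turtle program step by step:
Start: pos=(0,0), heading=0, pen down
RT 180: heading 0 -> 180
RT 270: heading 180 -> 270
FD 11: (0,0) -> (0,-11) [heading=270, draw]
FD 3: (0,-11) -> (0,-14) [heading=270, draw]
FD 12: (0,-14) -> (0,-26) [heading=270, draw]
BK 3: (0,-26) -> (0,-23) [heading=270, draw]
FD 13: (0,-23) -> (0,-36) [heading=270, draw]
LT 90: heading 270 -> 0
Final: pos=(0,-36), heading=0, 5 segment(s) drawn
Waypoints (6 total):
(0, 0)
(0, -11)
(0, -14)
(0, -26)
(0, -23)
(0, -36)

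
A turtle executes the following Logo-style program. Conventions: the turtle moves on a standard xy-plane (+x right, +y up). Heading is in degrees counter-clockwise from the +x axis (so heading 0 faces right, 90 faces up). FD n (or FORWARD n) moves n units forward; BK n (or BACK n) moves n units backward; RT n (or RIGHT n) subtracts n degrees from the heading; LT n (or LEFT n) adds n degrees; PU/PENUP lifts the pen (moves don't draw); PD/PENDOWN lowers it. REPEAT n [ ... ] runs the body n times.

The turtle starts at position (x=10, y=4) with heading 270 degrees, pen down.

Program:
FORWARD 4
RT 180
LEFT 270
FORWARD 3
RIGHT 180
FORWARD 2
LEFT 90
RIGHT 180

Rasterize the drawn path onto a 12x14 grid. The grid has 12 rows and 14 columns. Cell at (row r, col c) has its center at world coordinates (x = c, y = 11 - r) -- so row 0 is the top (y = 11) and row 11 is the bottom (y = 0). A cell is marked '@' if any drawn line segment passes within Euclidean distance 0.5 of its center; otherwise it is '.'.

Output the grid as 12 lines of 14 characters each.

Segment 0: (10,4) -> (10,0)
Segment 1: (10,0) -> (13,-0)
Segment 2: (13,-0) -> (11,-0)

Answer: ..............
..............
..............
..............
..............
..............
..............
..........@...
..........@...
..........@...
..........@...
..........@@@@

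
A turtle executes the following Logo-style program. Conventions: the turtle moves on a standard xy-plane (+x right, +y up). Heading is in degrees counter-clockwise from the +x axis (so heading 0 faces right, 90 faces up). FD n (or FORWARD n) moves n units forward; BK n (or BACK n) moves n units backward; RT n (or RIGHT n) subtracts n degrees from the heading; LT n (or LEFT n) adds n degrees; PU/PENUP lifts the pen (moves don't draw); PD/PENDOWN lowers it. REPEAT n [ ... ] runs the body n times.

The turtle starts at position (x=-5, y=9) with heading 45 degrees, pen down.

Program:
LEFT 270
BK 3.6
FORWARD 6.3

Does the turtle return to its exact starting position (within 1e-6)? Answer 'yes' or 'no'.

Executing turtle program step by step:
Start: pos=(-5,9), heading=45, pen down
LT 270: heading 45 -> 315
BK 3.6: (-5,9) -> (-7.546,11.546) [heading=315, draw]
FD 6.3: (-7.546,11.546) -> (-3.091,7.091) [heading=315, draw]
Final: pos=(-3.091,7.091), heading=315, 2 segment(s) drawn

Start position: (-5, 9)
Final position: (-3.091, 7.091)
Distance = 2.7; >= 1e-6 -> NOT closed

Answer: no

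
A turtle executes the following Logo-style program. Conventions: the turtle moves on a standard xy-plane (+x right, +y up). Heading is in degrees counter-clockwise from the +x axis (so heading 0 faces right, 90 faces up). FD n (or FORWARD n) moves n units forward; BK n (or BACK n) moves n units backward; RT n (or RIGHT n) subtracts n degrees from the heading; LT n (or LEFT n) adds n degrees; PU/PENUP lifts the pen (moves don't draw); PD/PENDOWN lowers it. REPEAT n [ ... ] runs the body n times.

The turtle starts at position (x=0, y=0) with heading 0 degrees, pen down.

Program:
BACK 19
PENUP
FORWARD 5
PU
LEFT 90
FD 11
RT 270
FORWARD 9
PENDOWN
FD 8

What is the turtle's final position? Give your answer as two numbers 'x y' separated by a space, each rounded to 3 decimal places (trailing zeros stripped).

Answer: -31 11

Derivation:
Executing turtle program step by step:
Start: pos=(0,0), heading=0, pen down
BK 19: (0,0) -> (-19,0) [heading=0, draw]
PU: pen up
FD 5: (-19,0) -> (-14,0) [heading=0, move]
PU: pen up
LT 90: heading 0 -> 90
FD 11: (-14,0) -> (-14,11) [heading=90, move]
RT 270: heading 90 -> 180
FD 9: (-14,11) -> (-23,11) [heading=180, move]
PD: pen down
FD 8: (-23,11) -> (-31,11) [heading=180, draw]
Final: pos=(-31,11), heading=180, 2 segment(s) drawn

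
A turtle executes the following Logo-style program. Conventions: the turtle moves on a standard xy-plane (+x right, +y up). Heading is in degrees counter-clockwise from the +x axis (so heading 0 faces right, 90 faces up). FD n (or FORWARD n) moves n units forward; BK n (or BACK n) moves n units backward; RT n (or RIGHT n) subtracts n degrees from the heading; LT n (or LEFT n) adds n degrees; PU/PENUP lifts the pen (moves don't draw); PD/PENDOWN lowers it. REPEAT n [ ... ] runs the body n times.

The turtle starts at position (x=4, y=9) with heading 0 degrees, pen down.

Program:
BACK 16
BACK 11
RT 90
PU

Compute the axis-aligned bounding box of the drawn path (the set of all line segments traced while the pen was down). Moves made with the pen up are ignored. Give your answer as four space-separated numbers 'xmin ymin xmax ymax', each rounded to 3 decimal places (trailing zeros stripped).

Executing turtle program step by step:
Start: pos=(4,9), heading=0, pen down
BK 16: (4,9) -> (-12,9) [heading=0, draw]
BK 11: (-12,9) -> (-23,9) [heading=0, draw]
RT 90: heading 0 -> 270
PU: pen up
Final: pos=(-23,9), heading=270, 2 segment(s) drawn

Segment endpoints: x in {-23, -12, 4}, y in {9}
xmin=-23, ymin=9, xmax=4, ymax=9

Answer: -23 9 4 9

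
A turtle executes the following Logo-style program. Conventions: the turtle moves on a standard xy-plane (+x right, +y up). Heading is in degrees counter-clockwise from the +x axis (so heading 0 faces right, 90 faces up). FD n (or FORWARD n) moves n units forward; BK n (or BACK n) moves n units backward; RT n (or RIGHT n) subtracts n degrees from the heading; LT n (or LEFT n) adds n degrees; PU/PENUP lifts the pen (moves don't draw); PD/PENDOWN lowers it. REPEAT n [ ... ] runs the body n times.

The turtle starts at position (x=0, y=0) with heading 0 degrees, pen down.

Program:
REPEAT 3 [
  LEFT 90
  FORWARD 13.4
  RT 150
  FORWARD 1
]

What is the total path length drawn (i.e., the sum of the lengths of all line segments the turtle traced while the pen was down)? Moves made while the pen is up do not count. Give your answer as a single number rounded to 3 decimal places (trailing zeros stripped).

Answer: 43.2

Derivation:
Executing turtle program step by step:
Start: pos=(0,0), heading=0, pen down
REPEAT 3 [
  -- iteration 1/3 --
  LT 90: heading 0 -> 90
  FD 13.4: (0,0) -> (0,13.4) [heading=90, draw]
  RT 150: heading 90 -> 300
  FD 1: (0,13.4) -> (0.5,12.534) [heading=300, draw]
  -- iteration 2/3 --
  LT 90: heading 300 -> 30
  FD 13.4: (0.5,12.534) -> (12.105,19.234) [heading=30, draw]
  RT 150: heading 30 -> 240
  FD 1: (12.105,19.234) -> (11.605,18.368) [heading=240, draw]
  -- iteration 3/3 --
  LT 90: heading 240 -> 330
  FD 13.4: (11.605,18.368) -> (23.209,11.668) [heading=330, draw]
  RT 150: heading 330 -> 180
  FD 1: (23.209,11.668) -> (22.209,11.668) [heading=180, draw]
]
Final: pos=(22.209,11.668), heading=180, 6 segment(s) drawn

Segment lengths:
  seg 1: (0,0) -> (0,13.4), length = 13.4
  seg 2: (0,13.4) -> (0.5,12.534), length = 1
  seg 3: (0.5,12.534) -> (12.105,19.234), length = 13.4
  seg 4: (12.105,19.234) -> (11.605,18.368), length = 1
  seg 5: (11.605,18.368) -> (23.209,11.668), length = 13.4
  seg 6: (23.209,11.668) -> (22.209,11.668), length = 1
Total = 43.2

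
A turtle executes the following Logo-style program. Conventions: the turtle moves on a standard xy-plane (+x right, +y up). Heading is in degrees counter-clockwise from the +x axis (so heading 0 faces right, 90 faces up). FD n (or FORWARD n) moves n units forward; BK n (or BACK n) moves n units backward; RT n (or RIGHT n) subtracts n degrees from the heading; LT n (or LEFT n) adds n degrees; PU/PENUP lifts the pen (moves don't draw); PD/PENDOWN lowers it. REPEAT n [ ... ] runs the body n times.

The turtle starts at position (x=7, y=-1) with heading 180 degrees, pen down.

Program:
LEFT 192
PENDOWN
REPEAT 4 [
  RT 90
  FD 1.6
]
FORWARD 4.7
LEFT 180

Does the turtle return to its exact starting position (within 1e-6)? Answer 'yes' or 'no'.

Executing turtle program step by step:
Start: pos=(7,-1), heading=180, pen down
LT 192: heading 180 -> 12
PD: pen down
REPEAT 4 [
  -- iteration 1/4 --
  RT 90: heading 12 -> 282
  FD 1.6: (7,-1) -> (7.333,-2.565) [heading=282, draw]
  -- iteration 2/4 --
  RT 90: heading 282 -> 192
  FD 1.6: (7.333,-2.565) -> (5.768,-2.898) [heading=192, draw]
  -- iteration 3/4 --
  RT 90: heading 192 -> 102
  FD 1.6: (5.768,-2.898) -> (5.435,-1.333) [heading=102, draw]
  -- iteration 4/4 --
  RT 90: heading 102 -> 12
  FD 1.6: (5.435,-1.333) -> (7,-1) [heading=12, draw]
]
FD 4.7: (7,-1) -> (11.597,-0.023) [heading=12, draw]
LT 180: heading 12 -> 192
Final: pos=(11.597,-0.023), heading=192, 5 segment(s) drawn

Start position: (7, -1)
Final position: (11.597, -0.023)
Distance = 4.7; >= 1e-6 -> NOT closed

Answer: no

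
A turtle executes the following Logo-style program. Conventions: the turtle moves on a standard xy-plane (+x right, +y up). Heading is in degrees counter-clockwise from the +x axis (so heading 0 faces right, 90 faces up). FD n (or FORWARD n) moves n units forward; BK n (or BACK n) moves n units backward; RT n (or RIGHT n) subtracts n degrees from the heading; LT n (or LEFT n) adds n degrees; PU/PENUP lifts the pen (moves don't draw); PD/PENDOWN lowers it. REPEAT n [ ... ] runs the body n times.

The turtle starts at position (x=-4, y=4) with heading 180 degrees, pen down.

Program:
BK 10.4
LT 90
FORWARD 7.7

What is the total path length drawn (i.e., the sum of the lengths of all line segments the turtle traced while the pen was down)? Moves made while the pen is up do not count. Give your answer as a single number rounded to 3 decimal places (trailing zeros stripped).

Executing turtle program step by step:
Start: pos=(-4,4), heading=180, pen down
BK 10.4: (-4,4) -> (6.4,4) [heading=180, draw]
LT 90: heading 180 -> 270
FD 7.7: (6.4,4) -> (6.4,-3.7) [heading=270, draw]
Final: pos=(6.4,-3.7), heading=270, 2 segment(s) drawn

Segment lengths:
  seg 1: (-4,4) -> (6.4,4), length = 10.4
  seg 2: (6.4,4) -> (6.4,-3.7), length = 7.7
Total = 18.1

Answer: 18.1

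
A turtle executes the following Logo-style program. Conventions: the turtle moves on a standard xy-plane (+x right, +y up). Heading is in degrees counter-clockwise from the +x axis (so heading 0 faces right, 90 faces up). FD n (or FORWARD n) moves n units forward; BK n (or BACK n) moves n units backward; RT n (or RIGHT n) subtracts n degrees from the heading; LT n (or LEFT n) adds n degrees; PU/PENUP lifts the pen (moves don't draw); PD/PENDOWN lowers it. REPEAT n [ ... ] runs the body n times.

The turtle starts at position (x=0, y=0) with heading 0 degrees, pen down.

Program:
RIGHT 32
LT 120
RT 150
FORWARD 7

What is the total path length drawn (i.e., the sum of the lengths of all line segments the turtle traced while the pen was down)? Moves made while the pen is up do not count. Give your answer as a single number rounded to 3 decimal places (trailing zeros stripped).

Answer: 7

Derivation:
Executing turtle program step by step:
Start: pos=(0,0), heading=0, pen down
RT 32: heading 0 -> 328
LT 120: heading 328 -> 88
RT 150: heading 88 -> 298
FD 7: (0,0) -> (3.286,-6.181) [heading=298, draw]
Final: pos=(3.286,-6.181), heading=298, 1 segment(s) drawn

Segment lengths:
  seg 1: (0,0) -> (3.286,-6.181), length = 7
Total = 7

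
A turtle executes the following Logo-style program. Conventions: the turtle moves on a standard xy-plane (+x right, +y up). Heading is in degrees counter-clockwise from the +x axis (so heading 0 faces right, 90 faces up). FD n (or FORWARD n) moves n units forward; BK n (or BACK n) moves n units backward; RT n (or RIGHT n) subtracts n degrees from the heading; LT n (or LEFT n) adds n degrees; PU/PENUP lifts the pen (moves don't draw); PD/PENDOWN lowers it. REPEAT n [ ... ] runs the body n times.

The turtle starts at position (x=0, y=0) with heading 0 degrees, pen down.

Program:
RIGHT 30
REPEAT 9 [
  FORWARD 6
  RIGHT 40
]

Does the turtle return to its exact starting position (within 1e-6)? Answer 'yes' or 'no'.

Executing turtle program step by step:
Start: pos=(0,0), heading=0, pen down
RT 30: heading 0 -> 330
REPEAT 9 [
  -- iteration 1/9 --
  FD 6: (0,0) -> (5.196,-3) [heading=330, draw]
  RT 40: heading 330 -> 290
  -- iteration 2/9 --
  FD 6: (5.196,-3) -> (7.248,-8.638) [heading=290, draw]
  RT 40: heading 290 -> 250
  -- iteration 3/9 --
  FD 6: (7.248,-8.638) -> (5.196,-14.276) [heading=250, draw]
  RT 40: heading 250 -> 210
  -- iteration 4/9 --
  FD 6: (5.196,-14.276) -> (0,-17.276) [heading=210, draw]
  RT 40: heading 210 -> 170
  -- iteration 5/9 --
  FD 6: (0,-17.276) -> (-5.909,-16.234) [heading=170, draw]
  RT 40: heading 170 -> 130
  -- iteration 6/9 --
  FD 6: (-5.909,-16.234) -> (-9.766,-11.638) [heading=130, draw]
  RT 40: heading 130 -> 90
  -- iteration 7/9 --
  FD 6: (-9.766,-11.638) -> (-9.766,-5.638) [heading=90, draw]
  RT 40: heading 90 -> 50
  -- iteration 8/9 --
  FD 6: (-9.766,-5.638) -> (-5.909,-1.042) [heading=50, draw]
  RT 40: heading 50 -> 10
  -- iteration 9/9 --
  FD 6: (-5.909,-1.042) -> (0,0) [heading=10, draw]
  RT 40: heading 10 -> 330
]
Final: pos=(0,0), heading=330, 9 segment(s) drawn

Start position: (0, 0)
Final position: (0, 0)
Distance = 0; < 1e-6 -> CLOSED

Answer: yes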